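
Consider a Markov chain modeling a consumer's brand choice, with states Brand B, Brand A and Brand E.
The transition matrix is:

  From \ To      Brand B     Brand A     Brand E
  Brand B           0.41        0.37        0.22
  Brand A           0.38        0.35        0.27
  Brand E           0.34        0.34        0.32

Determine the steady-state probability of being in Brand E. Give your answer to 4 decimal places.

0.2642

Let the stationary distribution be π with π = πP and π_1 + π_2 + π_3 = 1.
π_1 = 0.41·π_1 + 0.38·π_2 + 0.34·π_3
π_2 = 0.37·π_1 + 0.35·π_2 + 0.34·π_3
Solving with the normalization constraint gives π = (0.3809, 0.3550, 0.2642).
So the stationary probability of Brand E is 0.2642.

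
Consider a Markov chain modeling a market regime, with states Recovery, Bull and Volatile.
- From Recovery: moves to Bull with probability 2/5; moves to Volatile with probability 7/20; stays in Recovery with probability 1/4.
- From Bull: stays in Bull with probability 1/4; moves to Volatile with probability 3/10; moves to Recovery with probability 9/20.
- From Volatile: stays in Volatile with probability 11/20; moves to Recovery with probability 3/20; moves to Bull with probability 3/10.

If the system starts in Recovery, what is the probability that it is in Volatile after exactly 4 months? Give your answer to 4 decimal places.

0.4172

Propagate the distribution vector 4 months from Recovery.
After 0 months: (1.0000, 0.0000, 0.0000)
After 1 month: (0.2500, 0.4000, 0.3500)
After 2 months: (0.2950, 0.3050, 0.4000)
After 3 months: (0.2710, 0.3143, 0.4148)
After 4 months: (0.2714, 0.3114, 0.4172)
P(in Volatile after 4 months) = 0.4172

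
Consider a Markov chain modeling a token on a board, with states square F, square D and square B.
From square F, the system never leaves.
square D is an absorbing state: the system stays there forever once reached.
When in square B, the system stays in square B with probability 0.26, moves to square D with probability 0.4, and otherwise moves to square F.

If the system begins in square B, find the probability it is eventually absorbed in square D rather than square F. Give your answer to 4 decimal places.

Let h(s) be the probability of absorption at square D starting from transient state s. Then h(square D) = 1 and h(square F) = 0. By first-step analysis:
h(square B) = 0.34·0 + 0.4·1 + 0.26·h(square B)
Solving: h(square B) = 0.5405.
Starting from square B, the probability is 0.5405.

0.5405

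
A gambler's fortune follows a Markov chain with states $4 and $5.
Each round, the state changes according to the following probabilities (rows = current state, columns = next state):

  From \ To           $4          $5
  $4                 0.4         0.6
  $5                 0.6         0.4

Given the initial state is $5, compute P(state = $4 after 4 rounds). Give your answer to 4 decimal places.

Propagate the distribution vector 4 rounds from $5.
After 0 rounds: (0.0000, 1.0000)
After 1 round: (0.6000, 0.4000)
After 2 rounds: (0.4800, 0.5200)
After 3 rounds: (0.5040, 0.4960)
After 4 rounds: (0.4992, 0.5008)
P(in $4 after 4 rounds) = 0.4992

0.4992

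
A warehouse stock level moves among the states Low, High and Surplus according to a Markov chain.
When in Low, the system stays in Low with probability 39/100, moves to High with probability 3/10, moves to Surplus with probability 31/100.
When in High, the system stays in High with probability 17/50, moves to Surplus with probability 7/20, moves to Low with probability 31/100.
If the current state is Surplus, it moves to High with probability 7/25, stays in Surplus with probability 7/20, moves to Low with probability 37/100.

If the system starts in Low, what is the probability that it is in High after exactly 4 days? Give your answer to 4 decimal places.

0.3055

Propagate the distribution vector 4 days from Low.
After 0 days: (1.0000, 0.0000, 0.0000)
After 1 day: (0.3900, 0.3000, 0.3100)
After 2 days: (0.3598, 0.3058, 0.3344)
After 3 days: (0.3588, 0.3055, 0.3356)
After 4 days: (0.3588, 0.3055, 0.3356)
P(in High after 4 days) = 0.3055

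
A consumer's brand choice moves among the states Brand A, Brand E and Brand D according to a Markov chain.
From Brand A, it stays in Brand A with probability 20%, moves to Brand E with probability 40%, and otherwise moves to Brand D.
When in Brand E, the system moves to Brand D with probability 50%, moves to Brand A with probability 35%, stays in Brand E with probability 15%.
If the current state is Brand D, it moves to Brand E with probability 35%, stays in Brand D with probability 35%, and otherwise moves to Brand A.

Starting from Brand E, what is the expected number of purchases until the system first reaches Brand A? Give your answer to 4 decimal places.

Let t(s) be the expected number of purchases to first reach Brand A from state s, with t(Brand A) = 0. Conditioning on the first purchase:
t(Brand E) = 1 + 0.15·t(Brand E) + 0.5·t(Brand D)
t(Brand D) = 1 + 0.35·t(Brand E) + 0.35·t(Brand D)
Solving: t(Brand E) = 3.0464, t(Brand D) = 3.1788.
Expected purchases from Brand E to Brand A: 3.0464.

3.0464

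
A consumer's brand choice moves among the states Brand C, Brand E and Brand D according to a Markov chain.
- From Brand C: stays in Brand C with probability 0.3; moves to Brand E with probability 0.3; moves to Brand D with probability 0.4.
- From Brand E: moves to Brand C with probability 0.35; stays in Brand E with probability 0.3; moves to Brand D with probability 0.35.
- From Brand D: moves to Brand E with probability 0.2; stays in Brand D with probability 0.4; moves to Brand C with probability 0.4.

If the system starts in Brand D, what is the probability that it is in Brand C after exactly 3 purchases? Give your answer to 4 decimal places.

Propagate the distribution vector 3 purchases from Brand D.
After 0 purchases: (0.0000, 0.0000, 1.0000)
After 1 purchase: (0.4000, 0.2000, 0.4000)
After 2 purchases: (0.3500, 0.2600, 0.3900)
After 3 purchases: (0.3520, 0.2610, 0.3870)
P(in Brand C after 3 purchases) = 0.3520

0.3520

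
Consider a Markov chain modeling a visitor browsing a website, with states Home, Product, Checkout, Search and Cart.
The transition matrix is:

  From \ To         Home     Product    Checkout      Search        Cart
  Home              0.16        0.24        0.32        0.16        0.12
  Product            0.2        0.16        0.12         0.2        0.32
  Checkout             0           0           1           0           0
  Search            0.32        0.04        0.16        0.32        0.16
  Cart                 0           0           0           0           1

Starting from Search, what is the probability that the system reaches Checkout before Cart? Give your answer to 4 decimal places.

Let h(s) be the probability of absorption at Checkout starting from transient state s. Then h(Checkout) = 1 and h(Cart) = 0. By first-step analysis:
h(Home) = 0.16·h(Home) + 0.24·h(Product) + 0.32·1 + 0.16·h(Search) + 0.12·0
h(Product) = 0.2·h(Home) + 0.16·h(Product) + 0.12·1 + 0.2·h(Search) + 0.32·0
h(Search) = 0.32·h(Home) + 0.04·h(Product) + 0.16·1 + 0.32·h(Search) + 0.16·0
Solving: h(Home) = 0.6034, h(Product) = 0.4160, h(Search) = 0.5437.
Starting from Search, the probability is 0.5437.

0.5437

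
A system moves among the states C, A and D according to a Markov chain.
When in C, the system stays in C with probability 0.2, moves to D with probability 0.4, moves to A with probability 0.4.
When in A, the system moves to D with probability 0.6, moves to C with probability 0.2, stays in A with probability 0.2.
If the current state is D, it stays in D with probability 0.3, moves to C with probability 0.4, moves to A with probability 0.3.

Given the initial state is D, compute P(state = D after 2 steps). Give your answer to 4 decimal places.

0.4300

Sum over the intermediate state after 1 step:
P = P(D→C)·P(C→D) + P(D→A)·P(A→D) + P(D→D)·P(D→D)
  = 0.4×0.4 + 0.3×0.6 + 0.3×0.3
  = 0.1600 + 0.1800 + 0.0900 = 0.4300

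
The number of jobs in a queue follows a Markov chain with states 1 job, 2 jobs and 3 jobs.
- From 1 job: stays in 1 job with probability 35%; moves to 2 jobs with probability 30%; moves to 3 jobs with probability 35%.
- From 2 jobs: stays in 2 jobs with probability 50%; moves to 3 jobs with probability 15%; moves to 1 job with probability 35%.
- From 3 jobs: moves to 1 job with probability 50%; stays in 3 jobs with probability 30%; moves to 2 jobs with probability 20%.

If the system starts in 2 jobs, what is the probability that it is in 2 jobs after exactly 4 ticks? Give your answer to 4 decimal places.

Propagate the distribution vector 4 ticks from 2 jobs.
After 0 ticks: (0.0000, 1.0000, 0.0000)
After 1 tick: (0.3500, 0.5000, 0.1500)
After 2 ticks: (0.3725, 0.3850, 0.2425)
After 3 ticks: (0.3864, 0.3528, 0.2609)
After 4 ticks: (0.3891, 0.3445, 0.2664)
P(in 2 jobs after 4 ticks) = 0.3445

0.3445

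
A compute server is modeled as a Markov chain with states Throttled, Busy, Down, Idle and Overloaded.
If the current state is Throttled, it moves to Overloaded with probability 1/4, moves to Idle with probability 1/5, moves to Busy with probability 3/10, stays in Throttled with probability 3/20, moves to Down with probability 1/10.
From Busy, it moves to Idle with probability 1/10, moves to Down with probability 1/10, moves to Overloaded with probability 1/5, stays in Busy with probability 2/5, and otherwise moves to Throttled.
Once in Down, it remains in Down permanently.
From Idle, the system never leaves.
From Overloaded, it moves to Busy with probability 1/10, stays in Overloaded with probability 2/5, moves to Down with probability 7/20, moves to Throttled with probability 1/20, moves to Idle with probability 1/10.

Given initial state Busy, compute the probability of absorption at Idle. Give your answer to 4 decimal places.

Let h(s) be the probability of absorption at Idle starting from transient state s. Then h(Idle) = 1 and h(Down) = 0. By first-step analysis:
h(Throttled) = 0.15·h(Throttled) + 0.3·h(Busy) + 0.1·0 + 0.2·1 + 0.25·h(Overloaded)
h(Busy) = 0.2·h(Throttled) + 0.4·h(Busy) + 0.1·0 + 0.1·1 + 0.2·h(Overloaded)
h(Overloaded) = 0.05·h(Throttled) + 0.1·h(Busy) + 0.35·0 + 0.1·1 + 0.4·h(Overloaded)
Solving: h(Throttled) = 0.4611, h(Busy) = 0.4116, h(Overloaded) = 0.2737.
Starting from Busy, the probability is 0.4116.

0.4116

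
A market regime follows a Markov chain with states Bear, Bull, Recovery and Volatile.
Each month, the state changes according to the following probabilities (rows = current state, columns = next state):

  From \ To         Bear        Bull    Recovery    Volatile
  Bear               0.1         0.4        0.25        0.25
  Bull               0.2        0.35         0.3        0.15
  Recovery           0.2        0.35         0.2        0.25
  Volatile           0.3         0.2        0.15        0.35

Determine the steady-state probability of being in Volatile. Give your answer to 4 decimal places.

Let the stationary distribution be π with π = πP and π_1 + π_2 + π_3 + π_4 = 1.
π_1 = 0.1·π_1 + 0.2·π_2 + 0.2·π_3 + 0.3·π_4
π_2 = 0.4·π_1 + 0.35·π_2 + 0.35·π_3 + 0.2·π_4
π_3 = 0.25·π_1 + 0.3·π_2 + 0.2·π_3 + 0.15·π_4
Solving with the normalization constraint gives π = (0.2038, 0.3239, 0.2305, 0.2418).
So the stationary probability of Volatile is 0.2418.

0.2418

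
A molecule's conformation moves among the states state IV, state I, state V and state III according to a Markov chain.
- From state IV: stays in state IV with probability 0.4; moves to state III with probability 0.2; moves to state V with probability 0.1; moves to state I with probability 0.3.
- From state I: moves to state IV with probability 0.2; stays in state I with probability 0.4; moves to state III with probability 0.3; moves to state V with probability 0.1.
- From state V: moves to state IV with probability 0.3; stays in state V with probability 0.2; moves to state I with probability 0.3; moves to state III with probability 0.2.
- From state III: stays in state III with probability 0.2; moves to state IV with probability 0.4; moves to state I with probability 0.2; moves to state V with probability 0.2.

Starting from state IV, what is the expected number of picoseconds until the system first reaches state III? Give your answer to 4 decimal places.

4.2857

Let t(s) be the expected number of picoseconds to first reach state III from state s, with t(state III) = 0. Conditioning on the first picosecond:
t(state IV) = 1 + 0.4·t(state IV) + 0.3·t(state I) + 0.1·t(state V)
t(state I) = 1 + 0.2·t(state IV) + 0.4·t(state I) + 0.1·t(state V)
t(state V) = 1 + 0.3·t(state IV) + 0.3·t(state I) + 0.2·t(state V)
Solving: t(state IV) = 4.2857, t(state I) = 3.8095, t(state V) = 4.2857.
Expected picoseconds from state IV to state III: 4.2857.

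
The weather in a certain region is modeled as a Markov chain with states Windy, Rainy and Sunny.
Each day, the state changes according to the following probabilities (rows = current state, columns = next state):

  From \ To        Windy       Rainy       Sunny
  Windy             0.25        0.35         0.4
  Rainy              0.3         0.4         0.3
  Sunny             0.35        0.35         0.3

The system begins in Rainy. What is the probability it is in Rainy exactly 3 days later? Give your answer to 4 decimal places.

0.3685

Propagate the distribution vector 3 days from Rainy.
After 0 days: (0.0000, 1.0000, 0.0000)
After 1 day: (0.3000, 0.4000, 0.3000)
After 2 days: (0.3000, 0.3700, 0.3300)
After 3 days: (0.3015, 0.3685, 0.3300)
P(in Rainy after 3 days) = 0.3685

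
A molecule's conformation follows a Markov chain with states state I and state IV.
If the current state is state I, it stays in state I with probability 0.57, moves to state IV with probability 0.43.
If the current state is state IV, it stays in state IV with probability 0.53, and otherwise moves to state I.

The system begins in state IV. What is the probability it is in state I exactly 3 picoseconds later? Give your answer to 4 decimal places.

0.5217

Propagate the distribution vector 3 picoseconds from state IV.
After 0 picoseconds: (0.0000, 1.0000)
After 1 picosecond: (0.4700, 0.5300)
After 2 picoseconds: (0.5170, 0.4830)
After 3 picoseconds: (0.5217, 0.4783)
P(in state I after 3 picoseconds) = 0.5217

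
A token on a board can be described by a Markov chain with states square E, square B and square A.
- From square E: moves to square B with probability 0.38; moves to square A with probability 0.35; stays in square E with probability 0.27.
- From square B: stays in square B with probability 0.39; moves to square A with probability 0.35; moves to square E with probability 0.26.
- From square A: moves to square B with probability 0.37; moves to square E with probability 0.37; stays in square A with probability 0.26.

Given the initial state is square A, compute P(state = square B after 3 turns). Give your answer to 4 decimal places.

0.3805

Propagate the distribution vector 3 turns from square A.
After 0 turns: (0.0000, 0.0000, 1.0000)
After 1 turn: (0.3700, 0.3700, 0.2600)
After 2 turns: (0.2923, 0.3811, 0.3266)
After 3 turns: (0.2988, 0.3805, 0.3206)
P(in square B after 3 turns) = 0.3805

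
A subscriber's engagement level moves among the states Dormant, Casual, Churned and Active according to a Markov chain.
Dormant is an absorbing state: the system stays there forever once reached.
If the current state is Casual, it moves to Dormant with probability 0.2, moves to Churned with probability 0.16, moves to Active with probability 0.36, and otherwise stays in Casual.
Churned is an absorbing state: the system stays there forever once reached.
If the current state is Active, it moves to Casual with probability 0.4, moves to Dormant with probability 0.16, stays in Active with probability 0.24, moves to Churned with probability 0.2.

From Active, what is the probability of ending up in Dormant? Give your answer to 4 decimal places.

0.4841

Let h(s) be the probability of absorption at Dormant starting from transient state s. Then h(Dormant) = 1 and h(Churned) = 0. By first-step analysis:
h(Casual) = 0.2·1 + 0.28·h(Casual) + 0.16·0 + 0.36·h(Active)
h(Active) = 0.16·1 + 0.4·h(Casual) + 0.2·0 + 0.24·h(Active)
Solving: h(Casual) = 0.5198, h(Active) = 0.4841.
Starting from Active, the probability is 0.4841.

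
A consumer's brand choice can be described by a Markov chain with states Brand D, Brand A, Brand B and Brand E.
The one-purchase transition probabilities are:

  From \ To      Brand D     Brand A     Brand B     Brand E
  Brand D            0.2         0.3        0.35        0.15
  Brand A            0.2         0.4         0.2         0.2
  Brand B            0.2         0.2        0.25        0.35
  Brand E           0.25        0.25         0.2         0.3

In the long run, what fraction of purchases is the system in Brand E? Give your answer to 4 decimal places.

Let the stationary distribution be π with π = πP and π_1 + π_2 + π_3 + π_4 = 1.
π_1 = 0.2·π_1 + 0.2·π_2 + 0.2·π_3 + 0.25·π_4
π_2 = 0.3·π_1 + 0.4·π_2 + 0.2·π_3 + 0.25·π_4
π_3 = 0.35·π_1 + 0.2·π_2 + 0.25·π_3 + 0.2·π_4
Solving with the normalization constraint gives π = (0.2126, 0.2923, 0.2441, 0.2511).
So the stationary probability of Brand E is 0.2511.

0.2511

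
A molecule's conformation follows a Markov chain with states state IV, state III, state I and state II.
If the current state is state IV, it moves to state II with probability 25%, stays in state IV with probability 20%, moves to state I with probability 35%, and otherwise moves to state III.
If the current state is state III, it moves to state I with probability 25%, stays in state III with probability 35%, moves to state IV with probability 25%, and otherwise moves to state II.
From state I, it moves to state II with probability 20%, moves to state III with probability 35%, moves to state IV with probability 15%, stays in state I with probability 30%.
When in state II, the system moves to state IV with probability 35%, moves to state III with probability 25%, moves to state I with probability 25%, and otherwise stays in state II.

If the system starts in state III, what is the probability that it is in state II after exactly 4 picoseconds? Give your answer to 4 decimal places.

0.1872

Propagate the distribution vector 4 picoseconds from state III.
After 0 picoseconds: (0.0000, 1.0000, 0.0000, 0.0000)
After 1 picosecond: (0.2500, 0.3500, 0.2500, 0.1500)
After 2 picoseconds: (0.2275, 0.2975, 0.2875, 0.1875)
After 3 picoseconds: (0.2286, 0.2971, 0.2871, 0.1871)
After 4 picoseconds: (0.2286, 0.2970, 0.2872, 0.1872)
P(in state II after 4 picoseconds) = 0.1872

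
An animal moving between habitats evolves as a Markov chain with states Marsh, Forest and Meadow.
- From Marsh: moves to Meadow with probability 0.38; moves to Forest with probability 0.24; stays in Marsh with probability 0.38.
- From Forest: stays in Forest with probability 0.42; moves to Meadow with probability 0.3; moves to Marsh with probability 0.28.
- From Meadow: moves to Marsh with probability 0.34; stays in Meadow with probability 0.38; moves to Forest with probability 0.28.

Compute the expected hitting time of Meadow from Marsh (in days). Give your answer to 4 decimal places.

2.8044

Let t(s) be the expected number of days to first reach Meadow from state s, with t(Meadow) = 0. Conditioning on the first day:
t(Marsh) = 1 + 0.38·t(Marsh) + 0.24·t(Forest)
t(Forest) = 1 + 0.28·t(Marsh) + 0.42·t(Forest)
Solving: t(Marsh) = 2.8044, t(Forest) = 3.0780.
Expected days from Marsh to Meadow: 2.8044.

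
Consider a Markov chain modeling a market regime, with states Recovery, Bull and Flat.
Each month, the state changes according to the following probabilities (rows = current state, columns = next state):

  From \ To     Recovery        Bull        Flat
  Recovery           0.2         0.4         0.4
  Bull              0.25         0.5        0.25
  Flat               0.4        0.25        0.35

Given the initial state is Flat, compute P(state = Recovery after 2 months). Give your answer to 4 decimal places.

Sum over the intermediate state after 1 month:
P = P(Flat→Recovery)·P(Recovery→Recovery) + P(Flat→Bull)·P(Bull→Recovery) + P(Flat→Flat)·P(Flat→Recovery)
  = 0.4×0.2 + 0.25×0.25 + 0.35×0.4
  = 0.0800 + 0.0625 + 0.1400 = 0.2825

0.2825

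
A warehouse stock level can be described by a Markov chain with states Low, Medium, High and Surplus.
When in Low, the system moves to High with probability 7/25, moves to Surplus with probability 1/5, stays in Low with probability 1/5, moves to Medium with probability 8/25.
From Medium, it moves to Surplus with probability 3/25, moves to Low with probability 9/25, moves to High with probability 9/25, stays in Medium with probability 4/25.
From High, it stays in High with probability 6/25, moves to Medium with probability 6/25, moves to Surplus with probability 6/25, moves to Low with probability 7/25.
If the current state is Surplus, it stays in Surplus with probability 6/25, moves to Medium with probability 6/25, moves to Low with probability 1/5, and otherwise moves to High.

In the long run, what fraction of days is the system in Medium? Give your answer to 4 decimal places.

Let the stationary distribution be π with π = πP and π_1 + π_2 + π_3 + π_4 = 1.
π_1 = 0.2·π_1 + 0.36·π_2 + 0.28·π_3 + 0.2·π_4
π_2 = 0.32·π_1 + 0.16·π_2 + 0.24·π_3 + 0.24·π_4
π_3 = 0.28·π_1 + 0.36·π_2 + 0.24·π_3 + 0.32·π_4
Solving with the normalization constraint gives π = (0.2623, 0.2417, 0.2955, 0.2005).
So the stationary probability of Medium is 0.2417.

0.2417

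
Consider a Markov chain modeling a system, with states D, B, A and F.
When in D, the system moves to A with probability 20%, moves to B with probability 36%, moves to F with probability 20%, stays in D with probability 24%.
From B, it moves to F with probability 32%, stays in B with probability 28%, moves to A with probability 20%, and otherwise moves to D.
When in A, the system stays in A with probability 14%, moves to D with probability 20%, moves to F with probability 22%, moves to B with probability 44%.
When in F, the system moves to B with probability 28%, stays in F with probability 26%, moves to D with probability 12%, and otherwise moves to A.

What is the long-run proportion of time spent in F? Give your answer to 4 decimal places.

Let the stationary distribution be π with π = πP and π_1 + π_2 + π_3 + π_4 = 1.
π_1 = 0.24·π_1 + 0.2·π_2 + 0.2·π_3 + 0.12·π_4
π_2 = 0.36·π_1 + 0.28·π_2 + 0.44·π_3 + 0.28·π_4
π_3 = 0.2·π_1 + 0.2·π_2 + 0.14·π_3 + 0.34·π_4
Solving with the normalization constraint gives π = (0.1867, 0.3306, 0.2230, 0.2597).
So the stationary probability of F is 0.2597.

0.2597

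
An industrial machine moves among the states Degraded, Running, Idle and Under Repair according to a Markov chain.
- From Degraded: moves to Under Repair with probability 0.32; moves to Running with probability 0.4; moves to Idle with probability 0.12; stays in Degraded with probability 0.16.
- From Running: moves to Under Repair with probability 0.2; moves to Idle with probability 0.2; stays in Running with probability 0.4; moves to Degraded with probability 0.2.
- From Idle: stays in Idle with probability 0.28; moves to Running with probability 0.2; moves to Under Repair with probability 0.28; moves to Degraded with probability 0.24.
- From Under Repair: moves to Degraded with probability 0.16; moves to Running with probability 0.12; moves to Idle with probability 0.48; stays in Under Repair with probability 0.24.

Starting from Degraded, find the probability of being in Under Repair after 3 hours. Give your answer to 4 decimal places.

0.2548

Propagate the distribution vector 3 hours from Degraded.
After 0 hours: (1.0000, 0.0000, 0.0000, 0.0000)
After 1 hour: (0.1600, 0.4000, 0.1200, 0.3200)
After 2 hours: (0.1856, 0.2864, 0.2864, 0.2416)
After 3 hours: (0.1944, 0.2751, 0.2757, 0.2548)
P(in Under Repair after 3 hours) = 0.2548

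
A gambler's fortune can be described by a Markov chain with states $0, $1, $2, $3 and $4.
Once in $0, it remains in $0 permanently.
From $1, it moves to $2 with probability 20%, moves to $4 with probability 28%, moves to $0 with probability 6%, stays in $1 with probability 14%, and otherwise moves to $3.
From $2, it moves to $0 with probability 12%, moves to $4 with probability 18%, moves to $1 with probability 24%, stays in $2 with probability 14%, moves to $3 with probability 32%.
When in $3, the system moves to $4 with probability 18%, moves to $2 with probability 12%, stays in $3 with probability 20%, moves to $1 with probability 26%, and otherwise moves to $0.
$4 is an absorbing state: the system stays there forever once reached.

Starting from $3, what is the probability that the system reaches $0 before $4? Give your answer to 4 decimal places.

0.4724

Let h(s) be the probability of absorption at $0 starting from transient state s. Then h($0) = 1 and h($4) = 0. By first-step analysis:
h($1) = 0.06·1 + 0.14·h($1) + 0.2·h($2) + 0.32·h($3) + 0.28·0
h($2) = 0.12·1 + 0.24·h($1) + 0.14·h($2) + 0.32·h($3) + 0.18·0
h($3) = 0.24·1 + 0.26·h($1) + 0.12·h($2) + 0.2·h($3) + 0.18·0
Solving: h($1) = 0.3410, h($2) = 0.4105, h($3) = 0.4724.
Starting from $3, the probability is 0.4724.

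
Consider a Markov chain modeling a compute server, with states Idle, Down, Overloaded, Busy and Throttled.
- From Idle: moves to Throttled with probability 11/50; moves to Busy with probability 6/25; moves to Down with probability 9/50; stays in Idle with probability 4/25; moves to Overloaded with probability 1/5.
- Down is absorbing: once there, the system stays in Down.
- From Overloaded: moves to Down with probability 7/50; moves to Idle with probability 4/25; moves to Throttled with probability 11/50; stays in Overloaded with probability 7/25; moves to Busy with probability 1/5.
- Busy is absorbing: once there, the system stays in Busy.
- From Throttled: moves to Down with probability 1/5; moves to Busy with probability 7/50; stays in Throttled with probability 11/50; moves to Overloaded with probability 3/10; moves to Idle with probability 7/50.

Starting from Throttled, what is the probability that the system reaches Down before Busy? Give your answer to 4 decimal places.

0.5123

Let h(s) be the probability of absorption at Down starting from transient state s. Then h(Down) = 1 and h(Busy) = 0. By first-step analysis:
h(Idle) = 0.16·h(Idle) + 0.18·1 + 0.2·h(Overloaded) + 0.24·0 + 0.22·h(Throttled)
h(Overloaded) = 0.16·h(Idle) + 0.14·1 + 0.28·h(Overloaded) + 0.2·0 + 0.22·h(Throttled)
h(Throttled) = 0.14·h(Idle) + 0.2·1 + 0.3·h(Overloaded) + 0.14·0 + 0.22·h(Throttled)
Solving: h(Idle) = 0.4561, h(Overloaded) = 0.4523, h(Throttled) = 0.5123.
Starting from Throttled, the probability is 0.5123.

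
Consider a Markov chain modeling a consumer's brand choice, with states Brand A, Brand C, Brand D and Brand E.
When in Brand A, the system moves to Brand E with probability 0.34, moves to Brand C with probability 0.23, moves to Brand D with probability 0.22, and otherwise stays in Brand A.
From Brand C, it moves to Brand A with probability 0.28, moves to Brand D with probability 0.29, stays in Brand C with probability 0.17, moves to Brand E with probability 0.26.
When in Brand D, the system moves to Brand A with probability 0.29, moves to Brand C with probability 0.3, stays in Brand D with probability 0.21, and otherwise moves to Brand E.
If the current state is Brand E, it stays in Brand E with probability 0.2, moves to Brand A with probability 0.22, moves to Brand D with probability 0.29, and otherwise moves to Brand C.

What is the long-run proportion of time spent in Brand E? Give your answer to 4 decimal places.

Let the stationary distribution be π with π = πP and π_1 + π_2 + π_3 + π_4 = 1.
π_1 = 0.21·π_1 + 0.28·π_2 + 0.29·π_3 + 0.22·π_4
π_2 = 0.23·π_1 + 0.17·π_2 + 0.3·π_3 + 0.29·π_4
π_3 = 0.22·π_1 + 0.29·π_2 + 0.21·π_3 + 0.29·π_4
Solving with the normalization constraint gives π = (0.2500, 0.2478, 0.2523, 0.2499).
So the stationary probability of Brand E is 0.2499.

0.2499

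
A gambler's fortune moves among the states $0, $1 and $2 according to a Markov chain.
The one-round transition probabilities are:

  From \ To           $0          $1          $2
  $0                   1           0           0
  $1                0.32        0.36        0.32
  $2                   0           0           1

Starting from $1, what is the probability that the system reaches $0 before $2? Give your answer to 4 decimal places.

Let h(s) be the probability of absorption at $0 starting from transient state s. Then h($0) = 1 and h($2) = 0. By first-step analysis:
h($1) = 0.32·1 + 0.36·h($1) + 0.32·0
Solving: h($1) = 0.5000.
Starting from $1, the probability is 0.5000.

0.5000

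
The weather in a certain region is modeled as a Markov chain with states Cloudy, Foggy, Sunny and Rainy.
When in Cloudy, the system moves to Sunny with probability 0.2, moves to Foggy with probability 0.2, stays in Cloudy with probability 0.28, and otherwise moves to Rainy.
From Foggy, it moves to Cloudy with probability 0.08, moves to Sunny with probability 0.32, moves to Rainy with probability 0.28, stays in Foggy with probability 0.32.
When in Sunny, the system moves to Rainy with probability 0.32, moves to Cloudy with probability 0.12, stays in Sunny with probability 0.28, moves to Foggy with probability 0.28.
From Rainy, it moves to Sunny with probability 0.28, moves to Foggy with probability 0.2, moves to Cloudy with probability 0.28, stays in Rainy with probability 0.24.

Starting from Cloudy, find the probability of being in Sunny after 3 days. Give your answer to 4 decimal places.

Propagate the distribution vector 3 days from Cloudy.
After 0 days: (1.0000, 0.0000, 0.0000, 0.0000)
After 1 day: (0.2800, 0.2000, 0.2000, 0.3200)
After 2 days: (0.2080, 0.2400, 0.2656, 0.2864)
After 3 days: (0.1895, 0.2500, 0.2730, 0.2875)
P(in Sunny after 3 days) = 0.2730

0.2730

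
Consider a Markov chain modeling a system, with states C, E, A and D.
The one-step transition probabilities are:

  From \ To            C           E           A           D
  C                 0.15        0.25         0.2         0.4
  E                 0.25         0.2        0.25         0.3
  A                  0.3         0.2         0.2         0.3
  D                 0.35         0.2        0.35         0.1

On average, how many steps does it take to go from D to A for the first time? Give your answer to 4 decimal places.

3.4776

Let t(s) be the expected number of steps to first reach A from state s, with t(A) = 0. Conditioning on the first step:
t(C) = 1 + 0.15·t(C) + 0.25·t(E) + 0.4·t(D)
t(E) = 1 + 0.25·t(C) + 0.2·t(E) + 0.3·t(D)
t(D) = 1 + 0.35·t(C) + 0.2·t(E) + 0.1·t(D)
Solving: t(C) = 3.9250, t(E) = 3.7807, t(D) = 3.4776.
Expected steps from D to A: 3.4776.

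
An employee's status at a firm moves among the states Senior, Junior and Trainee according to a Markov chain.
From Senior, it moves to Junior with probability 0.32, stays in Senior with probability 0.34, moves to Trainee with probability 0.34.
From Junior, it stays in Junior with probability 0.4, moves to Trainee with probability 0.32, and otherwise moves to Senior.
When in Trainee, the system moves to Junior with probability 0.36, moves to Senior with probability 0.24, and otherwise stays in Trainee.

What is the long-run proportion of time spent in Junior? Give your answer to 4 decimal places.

0.3632

Let the stationary distribution be π with π = πP and π_1 + π_2 + π_3 = 1.
π_1 = 0.34·π_1 + 0.28·π_2 + 0.24·π_3
π_2 = 0.32·π_1 + 0.4·π_2 + 0.36·π_3
Solving with the normalization constraint gives π = (0.2828, 0.3632, 0.3540).
So the stationary probability of Junior is 0.3632.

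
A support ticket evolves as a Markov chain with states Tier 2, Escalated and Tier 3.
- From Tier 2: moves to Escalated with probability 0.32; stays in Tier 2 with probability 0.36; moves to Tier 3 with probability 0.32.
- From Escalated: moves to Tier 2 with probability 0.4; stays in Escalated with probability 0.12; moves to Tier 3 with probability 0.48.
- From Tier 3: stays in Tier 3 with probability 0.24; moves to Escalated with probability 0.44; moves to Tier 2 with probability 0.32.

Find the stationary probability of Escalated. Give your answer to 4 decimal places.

0.3008

Let the stationary distribution be π with π = πP and π_1 + π_2 + π_3 = 1.
π_1 = 0.36·π_1 + 0.4·π_2 + 0.32·π_3
π_2 = 0.32·π_1 + 0.12·π_2 + 0.44·π_3
Solving with the normalization constraint gives π = (0.3584, 0.3008, 0.3409).
So the stationary probability of Escalated is 0.3008.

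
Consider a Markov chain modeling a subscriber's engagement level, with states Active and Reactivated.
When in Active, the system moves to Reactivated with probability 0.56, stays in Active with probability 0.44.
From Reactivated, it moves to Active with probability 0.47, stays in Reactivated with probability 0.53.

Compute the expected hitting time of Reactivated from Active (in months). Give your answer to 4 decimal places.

1.7857

Let t(s) be the expected number of months to first reach Reactivated from state s, with t(Reactivated) = 0. Conditioning on the first month:
t(Active) = 1 + 0.44·t(Active)
Solving: t(Active) = 1.7857.
Expected months from Active to Reactivated: 1.7857.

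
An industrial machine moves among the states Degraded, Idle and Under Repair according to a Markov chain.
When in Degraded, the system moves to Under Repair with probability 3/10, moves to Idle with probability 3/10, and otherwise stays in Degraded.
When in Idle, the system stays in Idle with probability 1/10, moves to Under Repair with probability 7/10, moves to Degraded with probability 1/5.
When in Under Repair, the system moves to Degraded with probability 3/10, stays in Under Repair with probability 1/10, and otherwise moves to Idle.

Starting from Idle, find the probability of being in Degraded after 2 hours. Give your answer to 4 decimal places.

Sum over the intermediate state after 1 hour:
P = P(Idle→Degraded)·P(Degraded→Degraded) + P(Idle→Idle)·P(Idle→Degraded) + P(Idle→Under Repair)·P(Under Repair→Degraded)
  = 0.2×0.4 + 0.1×0.2 + 0.7×0.3
  = 0.0800 + 0.0200 + 0.2100 = 0.3100

0.3100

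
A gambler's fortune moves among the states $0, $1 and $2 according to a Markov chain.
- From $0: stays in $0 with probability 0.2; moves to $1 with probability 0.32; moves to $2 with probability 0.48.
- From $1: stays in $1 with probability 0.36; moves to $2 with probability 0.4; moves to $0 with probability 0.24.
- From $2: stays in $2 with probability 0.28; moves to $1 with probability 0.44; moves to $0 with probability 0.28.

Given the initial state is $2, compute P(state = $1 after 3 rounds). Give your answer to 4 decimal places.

Propagate the distribution vector 3 rounds from $2.
After 0 rounds: (0.0000, 0.0000, 1.0000)
After 1 round: (0.2800, 0.4400, 0.2800)
After 2 rounds: (0.2400, 0.3712, 0.3888)
After 3 rounds: (0.2460, 0.3815, 0.3725)
P(in $1 after 3 rounds) = 0.3815

0.3815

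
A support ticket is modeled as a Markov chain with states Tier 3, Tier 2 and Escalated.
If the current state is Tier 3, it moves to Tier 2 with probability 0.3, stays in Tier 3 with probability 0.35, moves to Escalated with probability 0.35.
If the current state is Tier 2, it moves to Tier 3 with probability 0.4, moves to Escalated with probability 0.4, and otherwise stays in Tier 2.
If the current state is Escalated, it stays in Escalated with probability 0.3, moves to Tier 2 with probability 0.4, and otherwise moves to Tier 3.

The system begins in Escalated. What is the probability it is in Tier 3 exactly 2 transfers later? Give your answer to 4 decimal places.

0.3550

Sum over the intermediate state after 1 transfer:
P = P(Escalated→Tier 3)·P(Tier 3→Tier 3) + P(Escalated→Tier 2)·P(Tier 2→Tier 3) + P(Escalated→Escalated)·P(Escalated→Tier 3)
  = 0.3×0.35 + 0.4×0.4 + 0.3×0.3
  = 0.1050 + 0.1600 + 0.0900 = 0.3550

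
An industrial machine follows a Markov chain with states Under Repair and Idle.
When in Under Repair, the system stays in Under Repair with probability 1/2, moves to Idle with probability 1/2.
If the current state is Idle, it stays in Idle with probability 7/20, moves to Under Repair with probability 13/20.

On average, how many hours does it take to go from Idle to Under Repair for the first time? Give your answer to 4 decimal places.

1.5385

Let t(s) be the expected number of hours to first reach Under Repair from state s, with t(Under Repair) = 0. Conditioning on the first hour:
t(Idle) = 1 + 0.35·t(Idle)
Solving: t(Idle) = 1.5385.
Expected hours from Idle to Under Repair: 1.5385.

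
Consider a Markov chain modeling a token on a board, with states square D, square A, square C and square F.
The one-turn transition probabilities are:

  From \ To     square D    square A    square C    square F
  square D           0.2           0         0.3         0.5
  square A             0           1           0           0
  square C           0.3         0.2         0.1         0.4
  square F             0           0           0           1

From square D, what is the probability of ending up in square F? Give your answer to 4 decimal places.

Let h(s) be the probability of absorption at square F starting from transient state s. Then h(square F) = 1 and h(square A) = 0. By first-step analysis:
h(square D) = 0.2·h(square D) + 0.3·h(square C) + 0.5·1
h(square C) = 0.3·h(square D) + 0.2·0 + 0.1·h(square C) + 0.4·1
Solving: h(square D) = 0.9048, h(square C) = 0.7460.
Starting from square D, the probability is 0.9048.

0.9048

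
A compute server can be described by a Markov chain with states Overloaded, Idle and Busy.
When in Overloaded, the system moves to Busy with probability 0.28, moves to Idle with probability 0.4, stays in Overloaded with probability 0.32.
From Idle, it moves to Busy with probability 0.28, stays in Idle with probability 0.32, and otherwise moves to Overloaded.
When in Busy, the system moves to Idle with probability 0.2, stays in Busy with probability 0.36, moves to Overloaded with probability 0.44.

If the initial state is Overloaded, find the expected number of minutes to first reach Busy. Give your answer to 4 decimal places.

3.5714

Let t(s) be the expected number of minutes to first reach Busy from state s, with t(Busy) = 0. Conditioning on the first minute:
t(Overloaded) = 1 + 0.32·t(Overloaded) + 0.4·t(Idle)
t(Idle) = 1 + 0.4·t(Overloaded) + 0.32·t(Idle)
Solving: t(Overloaded) = 3.5714, t(Idle) = 3.5714.
Expected minutes from Overloaded to Busy: 3.5714.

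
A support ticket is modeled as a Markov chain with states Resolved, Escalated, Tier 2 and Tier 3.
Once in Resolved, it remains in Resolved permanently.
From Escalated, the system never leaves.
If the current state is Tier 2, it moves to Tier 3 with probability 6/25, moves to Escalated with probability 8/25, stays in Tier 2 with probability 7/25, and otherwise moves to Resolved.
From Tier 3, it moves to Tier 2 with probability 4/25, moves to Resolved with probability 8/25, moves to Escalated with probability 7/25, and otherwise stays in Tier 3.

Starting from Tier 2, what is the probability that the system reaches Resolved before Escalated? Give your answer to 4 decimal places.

0.3899

Let h(s) be the probability of absorption at Resolved starting from transient state s. Then h(Resolved) = 1 and h(Escalated) = 0. By first-step analysis:
h(Tier 2) = 0.16·1 + 0.32·0 + 0.28·h(Tier 2) + 0.24·h(Tier 3)
h(Tier 3) = 0.32·1 + 0.28·0 + 0.16·h(Tier 2) + 0.24·h(Tier 3)
Solving: h(Tier 2) = 0.3899, h(Tier 3) = 0.5031.
Starting from Tier 2, the probability is 0.3899.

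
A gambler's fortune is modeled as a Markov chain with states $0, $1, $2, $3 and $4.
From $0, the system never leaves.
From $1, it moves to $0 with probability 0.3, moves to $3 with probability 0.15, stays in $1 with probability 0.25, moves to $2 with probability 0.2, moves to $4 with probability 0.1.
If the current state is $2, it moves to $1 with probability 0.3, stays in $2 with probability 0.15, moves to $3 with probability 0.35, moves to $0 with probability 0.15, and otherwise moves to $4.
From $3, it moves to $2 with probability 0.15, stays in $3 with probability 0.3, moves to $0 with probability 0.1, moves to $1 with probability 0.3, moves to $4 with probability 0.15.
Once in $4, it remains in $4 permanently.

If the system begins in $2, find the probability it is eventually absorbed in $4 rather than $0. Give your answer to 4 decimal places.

Let h(s) be the probability of absorption at $4 starting from transient state s. Then h($4) = 1 and h($0) = 0. By first-step analysis:
h($1) = 0.3·0 + 0.25·h($1) + 0.2·h($2) + 0.15·h($3) + 0.1·1
h($2) = 0.15·0 + 0.3·h($1) + 0.15·h($2) + 0.35·h($3) + 0.05·1
h($3) = 0.1·0 + 0.3·h($1) + 0.15·h($2) + 0.3·h($3) + 0.15·1
Solving: h($1) = 0.3078, h($2) = 0.3400, h($3) = 0.4191.
Starting from $2, the probability is 0.3400.

0.3400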